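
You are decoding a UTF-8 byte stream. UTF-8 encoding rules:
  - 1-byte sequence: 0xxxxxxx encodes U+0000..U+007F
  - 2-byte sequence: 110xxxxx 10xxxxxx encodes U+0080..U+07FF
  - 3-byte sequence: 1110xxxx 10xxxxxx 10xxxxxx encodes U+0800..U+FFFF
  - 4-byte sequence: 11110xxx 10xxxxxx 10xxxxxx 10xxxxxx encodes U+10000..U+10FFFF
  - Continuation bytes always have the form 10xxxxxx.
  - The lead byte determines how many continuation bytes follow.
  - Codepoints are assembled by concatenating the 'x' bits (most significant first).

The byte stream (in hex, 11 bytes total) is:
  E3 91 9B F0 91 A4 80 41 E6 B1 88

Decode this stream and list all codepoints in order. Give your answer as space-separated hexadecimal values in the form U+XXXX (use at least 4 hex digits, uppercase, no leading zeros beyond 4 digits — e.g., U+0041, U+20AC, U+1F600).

Answer: U+345B U+11900 U+0041 U+6C48

Derivation:
Byte[0]=E3: 3-byte lead, need 2 cont bytes. acc=0x3
Byte[1]=91: continuation. acc=(acc<<6)|0x11=0xD1
Byte[2]=9B: continuation. acc=(acc<<6)|0x1B=0x345B
Completed: cp=U+345B (starts at byte 0)
Byte[3]=F0: 4-byte lead, need 3 cont bytes. acc=0x0
Byte[4]=91: continuation. acc=(acc<<6)|0x11=0x11
Byte[5]=A4: continuation. acc=(acc<<6)|0x24=0x464
Byte[6]=80: continuation. acc=(acc<<6)|0x00=0x11900
Completed: cp=U+11900 (starts at byte 3)
Byte[7]=41: 1-byte ASCII. cp=U+0041
Byte[8]=E6: 3-byte lead, need 2 cont bytes. acc=0x6
Byte[9]=B1: continuation. acc=(acc<<6)|0x31=0x1B1
Byte[10]=88: continuation. acc=(acc<<6)|0x08=0x6C48
Completed: cp=U+6C48 (starts at byte 8)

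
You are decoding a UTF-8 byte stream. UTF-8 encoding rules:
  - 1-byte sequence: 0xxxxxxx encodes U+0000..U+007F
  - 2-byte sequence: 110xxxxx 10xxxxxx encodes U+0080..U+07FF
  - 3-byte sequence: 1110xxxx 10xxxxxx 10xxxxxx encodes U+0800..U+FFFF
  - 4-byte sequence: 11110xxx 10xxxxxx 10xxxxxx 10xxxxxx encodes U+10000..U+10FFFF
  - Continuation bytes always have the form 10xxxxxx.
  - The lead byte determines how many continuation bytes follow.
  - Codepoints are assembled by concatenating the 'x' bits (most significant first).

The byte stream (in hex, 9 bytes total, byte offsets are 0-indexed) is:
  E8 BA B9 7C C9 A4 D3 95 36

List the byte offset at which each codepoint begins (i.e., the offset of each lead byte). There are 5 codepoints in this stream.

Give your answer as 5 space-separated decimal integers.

Byte[0]=E8: 3-byte lead, need 2 cont bytes. acc=0x8
Byte[1]=BA: continuation. acc=(acc<<6)|0x3A=0x23A
Byte[2]=B9: continuation. acc=(acc<<6)|0x39=0x8EB9
Completed: cp=U+8EB9 (starts at byte 0)
Byte[3]=7C: 1-byte ASCII. cp=U+007C
Byte[4]=C9: 2-byte lead, need 1 cont bytes. acc=0x9
Byte[5]=A4: continuation. acc=(acc<<6)|0x24=0x264
Completed: cp=U+0264 (starts at byte 4)
Byte[6]=D3: 2-byte lead, need 1 cont bytes. acc=0x13
Byte[7]=95: continuation. acc=(acc<<6)|0x15=0x4D5
Completed: cp=U+04D5 (starts at byte 6)
Byte[8]=36: 1-byte ASCII. cp=U+0036

Answer: 0 3 4 6 8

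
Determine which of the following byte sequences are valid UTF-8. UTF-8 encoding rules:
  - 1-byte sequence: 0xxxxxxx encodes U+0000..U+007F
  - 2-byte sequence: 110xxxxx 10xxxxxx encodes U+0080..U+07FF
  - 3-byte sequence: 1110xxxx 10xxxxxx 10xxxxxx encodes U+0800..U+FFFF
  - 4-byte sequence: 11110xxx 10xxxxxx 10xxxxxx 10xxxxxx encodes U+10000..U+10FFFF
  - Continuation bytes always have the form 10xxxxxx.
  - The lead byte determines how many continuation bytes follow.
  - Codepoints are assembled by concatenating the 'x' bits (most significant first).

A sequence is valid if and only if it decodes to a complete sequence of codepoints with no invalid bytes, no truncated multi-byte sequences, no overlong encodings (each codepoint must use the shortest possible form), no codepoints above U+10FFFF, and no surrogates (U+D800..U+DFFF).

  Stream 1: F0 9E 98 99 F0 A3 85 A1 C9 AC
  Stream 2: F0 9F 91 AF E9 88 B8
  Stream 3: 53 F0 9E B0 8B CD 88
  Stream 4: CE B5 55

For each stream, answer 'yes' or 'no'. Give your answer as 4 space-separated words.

Answer: yes yes yes yes

Derivation:
Stream 1: decodes cleanly. VALID
Stream 2: decodes cleanly. VALID
Stream 3: decodes cleanly. VALID
Stream 4: decodes cleanly. VALID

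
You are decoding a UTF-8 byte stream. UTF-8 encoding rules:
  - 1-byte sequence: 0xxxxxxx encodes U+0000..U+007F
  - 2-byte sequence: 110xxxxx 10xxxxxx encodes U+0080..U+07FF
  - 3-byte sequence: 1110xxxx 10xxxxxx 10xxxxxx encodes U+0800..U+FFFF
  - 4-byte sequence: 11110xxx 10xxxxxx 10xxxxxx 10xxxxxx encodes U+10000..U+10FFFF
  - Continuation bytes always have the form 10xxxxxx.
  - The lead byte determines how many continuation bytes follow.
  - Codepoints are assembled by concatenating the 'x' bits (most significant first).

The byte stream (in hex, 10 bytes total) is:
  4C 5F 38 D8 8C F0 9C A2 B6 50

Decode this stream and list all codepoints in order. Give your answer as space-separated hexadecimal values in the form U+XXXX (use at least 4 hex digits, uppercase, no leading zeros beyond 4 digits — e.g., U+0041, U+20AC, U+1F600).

Answer: U+004C U+005F U+0038 U+060C U+1C8B6 U+0050

Derivation:
Byte[0]=4C: 1-byte ASCII. cp=U+004C
Byte[1]=5F: 1-byte ASCII. cp=U+005F
Byte[2]=38: 1-byte ASCII. cp=U+0038
Byte[3]=D8: 2-byte lead, need 1 cont bytes. acc=0x18
Byte[4]=8C: continuation. acc=(acc<<6)|0x0C=0x60C
Completed: cp=U+060C (starts at byte 3)
Byte[5]=F0: 4-byte lead, need 3 cont bytes. acc=0x0
Byte[6]=9C: continuation. acc=(acc<<6)|0x1C=0x1C
Byte[7]=A2: continuation. acc=(acc<<6)|0x22=0x722
Byte[8]=B6: continuation. acc=(acc<<6)|0x36=0x1C8B6
Completed: cp=U+1C8B6 (starts at byte 5)
Byte[9]=50: 1-byte ASCII. cp=U+0050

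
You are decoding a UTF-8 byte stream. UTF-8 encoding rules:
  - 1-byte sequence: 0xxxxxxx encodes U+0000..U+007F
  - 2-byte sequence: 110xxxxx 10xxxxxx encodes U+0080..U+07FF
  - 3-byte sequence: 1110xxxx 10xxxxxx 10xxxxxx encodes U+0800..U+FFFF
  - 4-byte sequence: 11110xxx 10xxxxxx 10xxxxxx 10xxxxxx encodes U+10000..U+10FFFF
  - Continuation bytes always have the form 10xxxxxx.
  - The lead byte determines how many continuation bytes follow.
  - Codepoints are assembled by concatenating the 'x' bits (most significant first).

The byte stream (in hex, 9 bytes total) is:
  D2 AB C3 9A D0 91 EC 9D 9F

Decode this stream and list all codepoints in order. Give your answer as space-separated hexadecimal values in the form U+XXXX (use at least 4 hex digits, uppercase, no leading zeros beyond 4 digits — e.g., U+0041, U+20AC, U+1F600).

Answer: U+04AB U+00DA U+0411 U+C75F

Derivation:
Byte[0]=D2: 2-byte lead, need 1 cont bytes. acc=0x12
Byte[1]=AB: continuation. acc=(acc<<6)|0x2B=0x4AB
Completed: cp=U+04AB (starts at byte 0)
Byte[2]=C3: 2-byte lead, need 1 cont bytes. acc=0x3
Byte[3]=9A: continuation. acc=(acc<<6)|0x1A=0xDA
Completed: cp=U+00DA (starts at byte 2)
Byte[4]=D0: 2-byte lead, need 1 cont bytes. acc=0x10
Byte[5]=91: continuation. acc=(acc<<6)|0x11=0x411
Completed: cp=U+0411 (starts at byte 4)
Byte[6]=EC: 3-byte lead, need 2 cont bytes. acc=0xC
Byte[7]=9D: continuation. acc=(acc<<6)|0x1D=0x31D
Byte[8]=9F: continuation. acc=(acc<<6)|0x1F=0xC75F
Completed: cp=U+C75F (starts at byte 6)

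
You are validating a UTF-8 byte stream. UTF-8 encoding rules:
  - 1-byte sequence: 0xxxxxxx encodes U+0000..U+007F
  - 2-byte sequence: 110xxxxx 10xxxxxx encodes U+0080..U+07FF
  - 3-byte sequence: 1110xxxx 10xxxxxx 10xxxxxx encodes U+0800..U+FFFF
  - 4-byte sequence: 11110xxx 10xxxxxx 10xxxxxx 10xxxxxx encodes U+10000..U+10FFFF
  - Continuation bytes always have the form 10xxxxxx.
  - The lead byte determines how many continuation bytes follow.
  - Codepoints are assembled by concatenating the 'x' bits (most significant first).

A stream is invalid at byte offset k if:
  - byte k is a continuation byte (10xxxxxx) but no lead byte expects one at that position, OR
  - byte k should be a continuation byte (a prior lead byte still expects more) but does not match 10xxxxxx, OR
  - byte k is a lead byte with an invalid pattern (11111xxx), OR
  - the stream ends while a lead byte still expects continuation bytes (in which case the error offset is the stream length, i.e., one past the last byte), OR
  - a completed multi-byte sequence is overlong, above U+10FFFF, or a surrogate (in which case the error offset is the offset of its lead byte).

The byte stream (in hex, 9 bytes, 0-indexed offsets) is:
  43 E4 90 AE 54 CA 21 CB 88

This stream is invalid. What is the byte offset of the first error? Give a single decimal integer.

Answer: 6

Derivation:
Byte[0]=43: 1-byte ASCII. cp=U+0043
Byte[1]=E4: 3-byte lead, need 2 cont bytes. acc=0x4
Byte[2]=90: continuation. acc=(acc<<6)|0x10=0x110
Byte[3]=AE: continuation. acc=(acc<<6)|0x2E=0x442E
Completed: cp=U+442E (starts at byte 1)
Byte[4]=54: 1-byte ASCII. cp=U+0054
Byte[5]=CA: 2-byte lead, need 1 cont bytes. acc=0xA
Byte[6]=21: expected 10xxxxxx continuation. INVALID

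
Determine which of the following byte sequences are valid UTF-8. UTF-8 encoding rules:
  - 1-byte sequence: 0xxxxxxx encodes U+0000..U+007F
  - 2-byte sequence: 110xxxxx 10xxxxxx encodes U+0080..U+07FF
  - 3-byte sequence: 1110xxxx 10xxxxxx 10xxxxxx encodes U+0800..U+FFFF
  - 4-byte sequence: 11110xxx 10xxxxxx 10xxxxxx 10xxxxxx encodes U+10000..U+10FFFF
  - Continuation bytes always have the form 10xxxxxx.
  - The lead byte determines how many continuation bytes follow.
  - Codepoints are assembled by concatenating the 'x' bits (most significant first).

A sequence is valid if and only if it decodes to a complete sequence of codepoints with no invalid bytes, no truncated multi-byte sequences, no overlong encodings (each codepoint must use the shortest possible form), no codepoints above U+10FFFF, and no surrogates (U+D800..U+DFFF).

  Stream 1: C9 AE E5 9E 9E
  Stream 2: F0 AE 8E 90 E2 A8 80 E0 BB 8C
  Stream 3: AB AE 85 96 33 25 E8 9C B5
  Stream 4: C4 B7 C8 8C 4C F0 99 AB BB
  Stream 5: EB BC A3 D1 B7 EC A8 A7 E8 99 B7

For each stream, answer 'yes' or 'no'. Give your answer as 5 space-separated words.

Answer: yes yes no yes yes

Derivation:
Stream 1: decodes cleanly. VALID
Stream 2: decodes cleanly. VALID
Stream 3: error at byte offset 0. INVALID
Stream 4: decodes cleanly. VALID
Stream 5: decodes cleanly. VALID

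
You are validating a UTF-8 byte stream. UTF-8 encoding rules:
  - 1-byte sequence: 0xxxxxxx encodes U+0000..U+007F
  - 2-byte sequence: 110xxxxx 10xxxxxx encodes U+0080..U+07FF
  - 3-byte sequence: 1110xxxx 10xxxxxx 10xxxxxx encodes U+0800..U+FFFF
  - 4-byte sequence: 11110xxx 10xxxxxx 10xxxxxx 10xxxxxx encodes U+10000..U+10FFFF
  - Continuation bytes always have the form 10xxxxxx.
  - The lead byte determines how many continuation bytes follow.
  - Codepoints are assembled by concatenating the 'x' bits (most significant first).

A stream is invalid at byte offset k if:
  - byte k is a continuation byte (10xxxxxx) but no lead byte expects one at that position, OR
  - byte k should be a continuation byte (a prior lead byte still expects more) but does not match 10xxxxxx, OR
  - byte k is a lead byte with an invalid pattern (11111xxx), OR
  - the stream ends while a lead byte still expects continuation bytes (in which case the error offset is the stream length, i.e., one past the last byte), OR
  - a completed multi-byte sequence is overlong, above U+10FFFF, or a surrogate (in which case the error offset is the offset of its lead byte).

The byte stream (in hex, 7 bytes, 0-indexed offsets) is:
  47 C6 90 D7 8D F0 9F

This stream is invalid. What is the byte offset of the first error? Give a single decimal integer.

Byte[0]=47: 1-byte ASCII. cp=U+0047
Byte[1]=C6: 2-byte lead, need 1 cont bytes. acc=0x6
Byte[2]=90: continuation. acc=(acc<<6)|0x10=0x190
Completed: cp=U+0190 (starts at byte 1)
Byte[3]=D7: 2-byte lead, need 1 cont bytes. acc=0x17
Byte[4]=8D: continuation. acc=(acc<<6)|0x0D=0x5CD
Completed: cp=U+05CD (starts at byte 3)
Byte[5]=F0: 4-byte lead, need 3 cont bytes. acc=0x0
Byte[6]=9F: continuation. acc=(acc<<6)|0x1F=0x1F
Byte[7]: stream ended, expected continuation. INVALID

Answer: 7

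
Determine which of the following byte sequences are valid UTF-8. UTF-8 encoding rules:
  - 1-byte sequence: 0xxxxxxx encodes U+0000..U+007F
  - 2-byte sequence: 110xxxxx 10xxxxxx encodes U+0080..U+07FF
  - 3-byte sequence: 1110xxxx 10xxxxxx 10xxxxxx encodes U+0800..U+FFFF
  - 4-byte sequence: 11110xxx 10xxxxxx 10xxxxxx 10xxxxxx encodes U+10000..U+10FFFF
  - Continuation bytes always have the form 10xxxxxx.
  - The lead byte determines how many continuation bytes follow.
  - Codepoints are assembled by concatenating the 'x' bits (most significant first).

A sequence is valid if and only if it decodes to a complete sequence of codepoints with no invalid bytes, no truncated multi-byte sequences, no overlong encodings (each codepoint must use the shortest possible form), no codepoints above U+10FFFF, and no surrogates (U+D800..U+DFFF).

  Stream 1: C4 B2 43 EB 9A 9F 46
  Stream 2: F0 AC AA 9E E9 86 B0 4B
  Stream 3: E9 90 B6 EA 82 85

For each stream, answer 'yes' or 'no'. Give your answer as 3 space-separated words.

Answer: yes yes yes

Derivation:
Stream 1: decodes cleanly. VALID
Stream 2: decodes cleanly. VALID
Stream 3: decodes cleanly. VALID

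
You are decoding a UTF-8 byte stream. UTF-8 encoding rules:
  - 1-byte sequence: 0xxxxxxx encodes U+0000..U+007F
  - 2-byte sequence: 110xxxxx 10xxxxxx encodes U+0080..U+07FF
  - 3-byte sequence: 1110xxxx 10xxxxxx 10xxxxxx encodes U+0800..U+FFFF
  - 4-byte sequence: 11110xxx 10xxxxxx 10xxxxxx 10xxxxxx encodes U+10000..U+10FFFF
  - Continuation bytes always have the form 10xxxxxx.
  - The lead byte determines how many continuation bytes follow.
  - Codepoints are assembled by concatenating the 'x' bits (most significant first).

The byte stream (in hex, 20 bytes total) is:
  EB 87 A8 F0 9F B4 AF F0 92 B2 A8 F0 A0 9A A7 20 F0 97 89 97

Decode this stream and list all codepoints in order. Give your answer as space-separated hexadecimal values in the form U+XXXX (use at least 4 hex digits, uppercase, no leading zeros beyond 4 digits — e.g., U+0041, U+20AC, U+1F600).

Answer: U+B1E8 U+1FD2F U+12CA8 U+206A7 U+0020 U+17257

Derivation:
Byte[0]=EB: 3-byte lead, need 2 cont bytes. acc=0xB
Byte[1]=87: continuation. acc=(acc<<6)|0x07=0x2C7
Byte[2]=A8: continuation. acc=(acc<<6)|0x28=0xB1E8
Completed: cp=U+B1E8 (starts at byte 0)
Byte[3]=F0: 4-byte lead, need 3 cont bytes. acc=0x0
Byte[4]=9F: continuation. acc=(acc<<6)|0x1F=0x1F
Byte[5]=B4: continuation. acc=(acc<<6)|0x34=0x7F4
Byte[6]=AF: continuation. acc=(acc<<6)|0x2F=0x1FD2F
Completed: cp=U+1FD2F (starts at byte 3)
Byte[7]=F0: 4-byte lead, need 3 cont bytes. acc=0x0
Byte[8]=92: continuation. acc=(acc<<6)|0x12=0x12
Byte[9]=B2: continuation. acc=(acc<<6)|0x32=0x4B2
Byte[10]=A8: continuation. acc=(acc<<6)|0x28=0x12CA8
Completed: cp=U+12CA8 (starts at byte 7)
Byte[11]=F0: 4-byte lead, need 3 cont bytes. acc=0x0
Byte[12]=A0: continuation. acc=(acc<<6)|0x20=0x20
Byte[13]=9A: continuation. acc=(acc<<6)|0x1A=0x81A
Byte[14]=A7: continuation. acc=(acc<<6)|0x27=0x206A7
Completed: cp=U+206A7 (starts at byte 11)
Byte[15]=20: 1-byte ASCII. cp=U+0020
Byte[16]=F0: 4-byte lead, need 3 cont bytes. acc=0x0
Byte[17]=97: continuation. acc=(acc<<6)|0x17=0x17
Byte[18]=89: continuation. acc=(acc<<6)|0x09=0x5C9
Byte[19]=97: continuation. acc=(acc<<6)|0x17=0x17257
Completed: cp=U+17257 (starts at byte 16)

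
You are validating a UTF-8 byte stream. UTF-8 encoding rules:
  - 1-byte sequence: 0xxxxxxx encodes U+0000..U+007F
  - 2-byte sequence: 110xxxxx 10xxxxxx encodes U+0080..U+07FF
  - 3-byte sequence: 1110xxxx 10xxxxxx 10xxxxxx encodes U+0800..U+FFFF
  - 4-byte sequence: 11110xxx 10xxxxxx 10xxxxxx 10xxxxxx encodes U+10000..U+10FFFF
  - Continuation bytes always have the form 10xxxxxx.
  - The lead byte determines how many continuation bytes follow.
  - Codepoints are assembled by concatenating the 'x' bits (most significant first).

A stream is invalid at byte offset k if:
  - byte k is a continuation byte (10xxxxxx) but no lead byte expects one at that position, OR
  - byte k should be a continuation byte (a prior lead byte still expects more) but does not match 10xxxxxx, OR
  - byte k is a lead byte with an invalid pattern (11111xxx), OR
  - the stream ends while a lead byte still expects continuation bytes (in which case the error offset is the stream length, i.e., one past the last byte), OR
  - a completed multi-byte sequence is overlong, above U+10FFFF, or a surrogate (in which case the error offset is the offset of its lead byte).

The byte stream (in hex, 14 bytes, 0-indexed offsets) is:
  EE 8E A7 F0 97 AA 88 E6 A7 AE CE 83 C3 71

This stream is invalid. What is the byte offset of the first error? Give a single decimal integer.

Answer: 13

Derivation:
Byte[0]=EE: 3-byte lead, need 2 cont bytes. acc=0xE
Byte[1]=8E: continuation. acc=(acc<<6)|0x0E=0x38E
Byte[2]=A7: continuation. acc=(acc<<6)|0x27=0xE3A7
Completed: cp=U+E3A7 (starts at byte 0)
Byte[3]=F0: 4-byte lead, need 3 cont bytes. acc=0x0
Byte[4]=97: continuation. acc=(acc<<6)|0x17=0x17
Byte[5]=AA: continuation. acc=(acc<<6)|0x2A=0x5EA
Byte[6]=88: continuation. acc=(acc<<6)|0x08=0x17A88
Completed: cp=U+17A88 (starts at byte 3)
Byte[7]=E6: 3-byte lead, need 2 cont bytes. acc=0x6
Byte[8]=A7: continuation. acc=(acc<<6)|0x27=0x1A7
Byte[9]=AE: continuation. acc=(acc<<6)|0x2E=0x69EE
Completed: cp=U+69EE (starts at byte 7)
Byte[10]=CE: 2-byte lead, need 1 cont bytes. acc=0xE
Byte[11]=83: continuation. acc=(acc<<6)|0x03=0x383
Completed: cp=U+0383 (starts at byte 10)
Byte[12]=C3: 2-byte lead, need 1 cont bytes. acc=0x3
Byte[13]=71: expected 10xxxxxx continuation. INVALID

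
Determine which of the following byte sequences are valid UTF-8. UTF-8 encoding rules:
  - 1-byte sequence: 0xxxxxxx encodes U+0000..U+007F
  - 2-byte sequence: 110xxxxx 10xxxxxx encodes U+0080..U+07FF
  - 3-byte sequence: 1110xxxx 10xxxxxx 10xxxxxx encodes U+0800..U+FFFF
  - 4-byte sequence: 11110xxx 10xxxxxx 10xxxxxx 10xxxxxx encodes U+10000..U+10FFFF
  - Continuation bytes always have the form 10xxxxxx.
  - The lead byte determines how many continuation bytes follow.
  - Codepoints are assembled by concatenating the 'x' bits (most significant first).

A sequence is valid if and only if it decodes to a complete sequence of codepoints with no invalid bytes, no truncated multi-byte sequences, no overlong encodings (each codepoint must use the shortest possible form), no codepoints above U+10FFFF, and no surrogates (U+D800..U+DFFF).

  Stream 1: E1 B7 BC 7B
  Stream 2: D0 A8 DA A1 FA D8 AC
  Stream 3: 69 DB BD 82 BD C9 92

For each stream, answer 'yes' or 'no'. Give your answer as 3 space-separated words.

Stream 1: decodes cleanly. VALID
Stream 2: error at byte offset 4. INVALID
Stream 3: error at byte offset 3. INVALID

Answer: yes no no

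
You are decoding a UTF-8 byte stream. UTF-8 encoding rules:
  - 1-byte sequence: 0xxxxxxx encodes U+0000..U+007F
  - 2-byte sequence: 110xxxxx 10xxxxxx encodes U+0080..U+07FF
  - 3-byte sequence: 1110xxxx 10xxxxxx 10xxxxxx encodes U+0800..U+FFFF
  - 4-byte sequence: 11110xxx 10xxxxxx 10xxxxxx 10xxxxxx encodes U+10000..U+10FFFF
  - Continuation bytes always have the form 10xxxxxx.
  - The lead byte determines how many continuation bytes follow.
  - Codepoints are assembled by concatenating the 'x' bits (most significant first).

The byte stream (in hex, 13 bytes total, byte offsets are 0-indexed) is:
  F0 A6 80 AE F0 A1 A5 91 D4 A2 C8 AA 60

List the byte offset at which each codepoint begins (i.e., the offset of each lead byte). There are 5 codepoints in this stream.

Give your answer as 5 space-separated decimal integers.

Byte[0]=F0: 4-byte lead, need 3 cont bytes. acc=0x0
Byte[1]=A6: continuation. acc=(acc<<6)|0x26=0x26
Byte[2]=80: continuation. acc=(acc<<6)|0x00=0x980
Byte[3]=AE: continuation. acc=(acc<<6)|0x2E=0x2602E
Completed: cp=U+2602E (starts at byte 0)
Byte[4]=F0: 4-byte lead, need 3 cont bytes. acc=0x0
Byte[5]=A1: continuation. acc=(acc<<6)|0x21=0x21
Byte[6]=A5: continuation. acc=(acc<<6)|0x25=0x865
Byte[7]=91: continuation. acc=(acc<<6)|0x11=0x21951
Completed: cp=U+21951 (starts at byte 4)
Byte[8]=D4: 2-byte lead, need 1 cont bytes. acc=0x14
Byte[9]=A2: continuation. acc=(acc<<6)|0x22=0x522
Completed: cp=U+0522 (starts at byte 8)
Byte[10]=C8: 2-byte lead, need 1 cont bytes. acc=0x8
Byte[11]=AA: continuation. acc=(acc<<6)|0x2A=0x22A
Completed: cp=U+022A (starts at byte 10)
Byte[12]=60: 1-byte ASCII. cp=U+0060

Answer: 0 4 8 10 12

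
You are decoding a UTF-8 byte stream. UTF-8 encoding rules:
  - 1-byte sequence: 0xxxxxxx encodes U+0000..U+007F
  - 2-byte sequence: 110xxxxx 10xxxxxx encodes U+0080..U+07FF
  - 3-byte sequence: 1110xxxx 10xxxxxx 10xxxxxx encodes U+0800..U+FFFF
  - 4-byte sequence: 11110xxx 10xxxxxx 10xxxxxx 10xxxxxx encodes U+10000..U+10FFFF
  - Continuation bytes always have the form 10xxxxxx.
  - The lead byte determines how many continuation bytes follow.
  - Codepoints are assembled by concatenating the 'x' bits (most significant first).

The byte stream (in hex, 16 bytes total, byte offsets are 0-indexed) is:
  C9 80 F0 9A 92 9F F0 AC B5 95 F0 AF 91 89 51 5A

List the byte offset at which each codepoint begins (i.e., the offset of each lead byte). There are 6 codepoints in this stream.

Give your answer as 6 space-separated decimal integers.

Byte[0]=C9: 2-byte lead, need 1 cont bytes. acc=0x9
Byte[1]=80: continuation. acc=(acc<<6)|0x00=0x240
Completed: cp=U+0240 (starts at byte 0)
Byte[2]=F0: 4-byte lead, need 3 cont bytes. acc=0x0
Byte[3]=9A: continuation. acc=(acc<<6)|0x1A=0x1A
Byte[4]=92: continuation. acc=(acc<<6)|0x12=0x692
Byte[5]=9F: continuation. acc=(acc<<6)|0x1F=0x1A49F
Completed: cp=U+1A49F (starts at byte 2)
Byte[6]=F0: 4-byte lead, need 3 cont bytes. acc=0x0
Byte[7]=AC: continuation. acc=(acc<<6)|0x2C=0x2C
Byte[8]=B5: continuation. acc=(acc<<6)|0x35=0xB35
Byte[9]=95: continuation. acc=(acc<<6)|0x15=0x2CD55
Completed: cp=U+2CD55 (starts at byte 6)
Byte[10]=F0: 4-byte lead, need 3 cont bytes. acc=0x0
Byte[11]=AF: continuation. acc=(acc<<6)|0x2F=0x2F
Byte[12]=91: continuation. acc=(acc<<6)|0x11=0xBD1
Byte[13]=89: continuation. acc=(acc<<6)|0x09=0x2F449
Completed: cp=U+2F449 (starts at byte 10)
Byte[14]=51: 1-byte ASCII. cp=U+0051
Byte[15]=5A: 1-byte ASCII. cp=U+005A

Answer: 0 2 6 10 14 15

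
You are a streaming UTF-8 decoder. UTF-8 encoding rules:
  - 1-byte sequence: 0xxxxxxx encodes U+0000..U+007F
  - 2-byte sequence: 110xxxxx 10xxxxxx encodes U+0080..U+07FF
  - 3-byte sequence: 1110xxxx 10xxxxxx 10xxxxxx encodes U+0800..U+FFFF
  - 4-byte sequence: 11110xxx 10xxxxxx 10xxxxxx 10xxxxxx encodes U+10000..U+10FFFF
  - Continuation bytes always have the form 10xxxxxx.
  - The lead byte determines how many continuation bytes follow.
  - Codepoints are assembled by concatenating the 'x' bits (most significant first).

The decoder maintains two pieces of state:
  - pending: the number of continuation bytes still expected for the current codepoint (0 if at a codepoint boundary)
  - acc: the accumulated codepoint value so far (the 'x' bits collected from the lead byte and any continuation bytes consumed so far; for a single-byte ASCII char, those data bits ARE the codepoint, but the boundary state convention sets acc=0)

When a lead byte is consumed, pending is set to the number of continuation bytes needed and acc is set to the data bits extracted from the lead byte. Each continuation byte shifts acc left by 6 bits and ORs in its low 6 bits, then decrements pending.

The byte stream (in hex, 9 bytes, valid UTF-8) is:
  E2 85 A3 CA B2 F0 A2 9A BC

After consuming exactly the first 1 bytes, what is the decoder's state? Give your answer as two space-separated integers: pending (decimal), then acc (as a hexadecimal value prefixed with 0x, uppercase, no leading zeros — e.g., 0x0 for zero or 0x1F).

Answer: 2 0x2

Derivation:
Byte[0]=E2: 3-byte lead. pending=2, acc=0x2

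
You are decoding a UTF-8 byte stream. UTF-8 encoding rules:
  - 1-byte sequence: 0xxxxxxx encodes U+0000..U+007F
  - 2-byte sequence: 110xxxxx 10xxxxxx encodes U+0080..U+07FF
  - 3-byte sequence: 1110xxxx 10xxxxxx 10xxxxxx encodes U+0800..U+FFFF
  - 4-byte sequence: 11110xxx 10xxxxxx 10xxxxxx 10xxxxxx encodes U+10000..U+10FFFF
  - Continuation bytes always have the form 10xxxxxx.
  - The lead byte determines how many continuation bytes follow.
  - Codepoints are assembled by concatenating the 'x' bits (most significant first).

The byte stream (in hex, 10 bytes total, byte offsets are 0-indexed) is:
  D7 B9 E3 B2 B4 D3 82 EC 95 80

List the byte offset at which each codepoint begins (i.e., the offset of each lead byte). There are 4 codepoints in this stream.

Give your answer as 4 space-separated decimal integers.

Byte[0]=D7: 2-byte lead, need 1 cont bytes. acc=0x17
Byte[1]=B9: continuation. acc=(acc<<6)|0x39=0x5F9
Completed: cp=U+05F9 (starts at byte 0)
Byte[2]=E3: 3-byte lead, need 2 cont bytes. acc=0x3
Byte[3]=B2: continuation. acc=(acc<<6)|0x32=0xF2
Byte[4]=B4: continuation. acc=(acc<<6)|0x34=0x3CB4
Completed: cp=U+3CB4 (starts at byte 2)
Byte[5]=D3: 2-byte lead, need 1 cont bytes. acc=0x13
Byte[6]=82: continuation. acc=(acc<<6)|0x02=0x4C2
Completed: cp=U+04C2 (starts at byte 5)
Byte[7]=EC: 3-byte lead, need 2 cont bytes. acc=0xC
Byte[8]=95: continuation. acc=(acc<<6)|0x15=0x315
Byte[9]=80: continuation. acc=(acc<<6)|0x00=0xC540
Completed: cp=U+C540 (starts at byte 7)

Answer: 0 2 5 7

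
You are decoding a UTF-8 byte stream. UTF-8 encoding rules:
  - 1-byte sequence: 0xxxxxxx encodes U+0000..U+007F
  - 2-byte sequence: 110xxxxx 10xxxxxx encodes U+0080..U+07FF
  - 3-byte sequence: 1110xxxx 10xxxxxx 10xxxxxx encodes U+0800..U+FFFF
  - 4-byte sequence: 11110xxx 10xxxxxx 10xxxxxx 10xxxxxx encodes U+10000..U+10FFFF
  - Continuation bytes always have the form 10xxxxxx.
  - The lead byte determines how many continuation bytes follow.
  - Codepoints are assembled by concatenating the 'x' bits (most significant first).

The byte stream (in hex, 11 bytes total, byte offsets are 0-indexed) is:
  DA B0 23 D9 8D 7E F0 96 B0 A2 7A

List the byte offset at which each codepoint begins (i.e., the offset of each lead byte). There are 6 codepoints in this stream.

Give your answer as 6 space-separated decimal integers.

Byte[0]=DA: 2-byte lead, need 1 cont bytes. acc=0x1A
Byte[1]=B0: continuation. acc=(acc<<6)|0x30=0x6B0
Completed: cp=U+06B0 (starts at byte 0)
Byte[2]=23: 1-byte ASCII. cp=U+0023
Byte[3]=D9: 2-byte lead, need 1 cont bytes. acc=0x19
Byte[4]=8D: continuation. acc=(acc<<6)|0x0D=0x64D
Completed: cp=U+064D (starts at byte 3)
Byte[5]=7E: 1-byte ASCII. cp=U+007E
Byte[6]=F0: 4-byte lead, need 3 cont bytes. acc=0x0
Byte[7]=96: continuation. acc=(acc<<6)|0x16=0x16
Byte[8]=B0: continuation. acc=(acc<<6)|0x30=0x5B0
Byte[9]=A2: continuation. acc=(acc<<6)|0x22=0x16C22
Completed: cp=U+16C22 (starts at byte 6)
Byte[10]=7A: 1-byte ASCII. cp=U+007A

Answer: 0 2 3 5 6 10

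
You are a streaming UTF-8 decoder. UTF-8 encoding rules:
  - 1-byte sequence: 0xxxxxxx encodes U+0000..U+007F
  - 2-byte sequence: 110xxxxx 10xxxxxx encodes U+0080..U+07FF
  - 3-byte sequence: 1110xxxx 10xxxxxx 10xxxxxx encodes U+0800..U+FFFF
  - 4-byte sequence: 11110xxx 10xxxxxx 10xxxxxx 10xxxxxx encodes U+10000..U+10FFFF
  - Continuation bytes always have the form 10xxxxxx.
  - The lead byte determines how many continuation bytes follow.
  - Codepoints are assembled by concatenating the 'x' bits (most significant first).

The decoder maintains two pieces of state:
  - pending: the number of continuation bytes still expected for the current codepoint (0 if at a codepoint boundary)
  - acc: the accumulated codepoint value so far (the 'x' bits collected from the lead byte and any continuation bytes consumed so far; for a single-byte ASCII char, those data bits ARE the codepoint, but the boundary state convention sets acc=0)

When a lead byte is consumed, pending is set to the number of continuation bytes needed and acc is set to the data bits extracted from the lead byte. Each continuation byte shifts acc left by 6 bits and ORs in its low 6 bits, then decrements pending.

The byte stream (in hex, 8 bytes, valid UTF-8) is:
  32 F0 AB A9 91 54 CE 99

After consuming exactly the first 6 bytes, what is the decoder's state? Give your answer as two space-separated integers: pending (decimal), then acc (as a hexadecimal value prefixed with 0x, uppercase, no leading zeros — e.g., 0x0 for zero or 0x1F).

Answer: 0 0x0

Derivation:
Byte[0]=32: 1-byte. pending=0, acc=0x0
Byte[1]=F0: 4-byte lead. pending=3, acc=0x0
Byte[2]=AB: continuation. acc=(acc<<6)|0x2B=0x2B, pending=2
Byte[3]=A9: continuation. acc=(acc<<6)|0x29=0xAE9, pending=1
Byte[4]=91: continuation. acc=(acc<<6)|0x11=0x2BA51, pending=0
Byte[5]=54: 1-byte. pending=0, acc=0x0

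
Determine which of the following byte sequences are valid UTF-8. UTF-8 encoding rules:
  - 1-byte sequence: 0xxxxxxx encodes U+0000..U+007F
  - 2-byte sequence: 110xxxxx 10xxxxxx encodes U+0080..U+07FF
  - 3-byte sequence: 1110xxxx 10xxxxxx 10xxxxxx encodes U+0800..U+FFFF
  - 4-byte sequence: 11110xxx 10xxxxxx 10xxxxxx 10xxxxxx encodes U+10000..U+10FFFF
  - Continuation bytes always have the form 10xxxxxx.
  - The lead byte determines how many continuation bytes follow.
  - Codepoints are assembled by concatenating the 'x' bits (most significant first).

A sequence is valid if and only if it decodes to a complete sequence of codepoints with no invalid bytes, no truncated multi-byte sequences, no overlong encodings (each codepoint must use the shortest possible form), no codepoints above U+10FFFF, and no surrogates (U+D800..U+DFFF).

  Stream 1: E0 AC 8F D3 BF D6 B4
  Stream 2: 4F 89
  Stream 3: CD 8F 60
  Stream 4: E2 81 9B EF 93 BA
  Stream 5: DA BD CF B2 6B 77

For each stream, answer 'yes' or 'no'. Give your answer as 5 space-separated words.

Answer: yes no yes yes yes

Derivation:
Stream 1: decodes cleanly. VALID
Stream 2: error at byte offset 1. INVALID
Stream 3: decodes cleanly. VALID
Stream 4: decodes cleanly. VALID
Stream 5: decodes cleanly. VALID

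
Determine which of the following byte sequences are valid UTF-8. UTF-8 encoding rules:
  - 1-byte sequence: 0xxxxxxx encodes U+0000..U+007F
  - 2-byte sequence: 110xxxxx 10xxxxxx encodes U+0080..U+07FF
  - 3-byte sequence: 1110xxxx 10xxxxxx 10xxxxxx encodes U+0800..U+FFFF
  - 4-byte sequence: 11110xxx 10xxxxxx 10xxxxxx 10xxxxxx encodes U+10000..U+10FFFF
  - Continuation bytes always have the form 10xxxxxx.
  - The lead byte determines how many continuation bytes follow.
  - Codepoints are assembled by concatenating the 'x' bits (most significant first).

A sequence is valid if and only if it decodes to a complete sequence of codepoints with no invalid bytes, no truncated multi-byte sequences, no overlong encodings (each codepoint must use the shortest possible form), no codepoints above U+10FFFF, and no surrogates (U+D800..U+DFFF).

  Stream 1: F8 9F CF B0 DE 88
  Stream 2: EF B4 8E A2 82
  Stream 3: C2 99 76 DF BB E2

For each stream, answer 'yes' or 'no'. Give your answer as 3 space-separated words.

Stream 1: error at byte offset 0. INVALID
Stream 2: error at byte offset 3. INVALID
Stream 3: error at byte offset 6. INVALID

Answer: no no no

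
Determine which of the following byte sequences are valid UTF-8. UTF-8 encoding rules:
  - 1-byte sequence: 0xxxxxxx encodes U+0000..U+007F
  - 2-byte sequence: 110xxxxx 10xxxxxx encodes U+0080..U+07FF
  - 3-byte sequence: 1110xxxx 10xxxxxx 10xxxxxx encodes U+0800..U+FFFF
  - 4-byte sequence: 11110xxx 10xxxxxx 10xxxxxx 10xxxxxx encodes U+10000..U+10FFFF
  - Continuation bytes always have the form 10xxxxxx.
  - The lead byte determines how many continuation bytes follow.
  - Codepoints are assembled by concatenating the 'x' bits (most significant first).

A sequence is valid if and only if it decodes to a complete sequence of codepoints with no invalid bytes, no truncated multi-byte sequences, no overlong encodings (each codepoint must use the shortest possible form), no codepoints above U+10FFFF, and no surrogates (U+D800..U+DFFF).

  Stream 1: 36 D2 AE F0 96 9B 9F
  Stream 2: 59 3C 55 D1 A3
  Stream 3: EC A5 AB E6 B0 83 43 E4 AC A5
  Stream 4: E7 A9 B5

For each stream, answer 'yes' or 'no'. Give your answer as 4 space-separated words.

Stream 1: decodes cleanly. VALID
Stream 2: decodes cleanly. VALID
Stream 3: decodes cleanly. VALID
Stream 4: decodes cleanly. VALID

Answer: yes yes yes yes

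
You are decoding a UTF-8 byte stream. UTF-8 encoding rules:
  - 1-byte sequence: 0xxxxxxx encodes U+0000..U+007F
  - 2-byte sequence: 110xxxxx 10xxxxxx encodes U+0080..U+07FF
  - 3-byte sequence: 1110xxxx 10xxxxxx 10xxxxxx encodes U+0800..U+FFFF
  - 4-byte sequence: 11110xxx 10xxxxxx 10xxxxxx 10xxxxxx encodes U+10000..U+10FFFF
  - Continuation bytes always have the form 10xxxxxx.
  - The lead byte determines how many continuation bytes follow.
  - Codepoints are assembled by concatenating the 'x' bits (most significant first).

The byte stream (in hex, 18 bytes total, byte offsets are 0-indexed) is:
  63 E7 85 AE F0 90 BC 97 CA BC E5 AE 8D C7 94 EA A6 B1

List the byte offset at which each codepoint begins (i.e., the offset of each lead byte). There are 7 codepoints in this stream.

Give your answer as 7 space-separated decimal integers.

Byte[0]=63: 1-byte ASCII. cp=U+0063
Byte[1]=E7: 3-byte lead, need 2 cont bytes. acc=0x7
Byte[2]=85: continuation. acc=(acc<<6)|0x05=0x1C5
Byte[3]=AE: continuation. acc=(acc<<6)|0x2E=0x716E
Completed: cp=U+716E (starts at byte 1)
Byte[4]=F0: 4-byte lead, need 3 cont bytes. acc=0x0
Byte[5]=90: continuation. acc=(acc<<6)|0x10=0x10
Byte[6]=BC: continuation. acc=(acc<<6)|0x3C=0x43C
Byte[7]=97: continuation. acc=(acc<<6)|0x17=0x10F17
Completed: cp=U+10F17 (starts at byte 4)
Byte[8]=CA: 2-byte lead, need 1 cont bytes. acc=0xA
Byte[9]=BC: continuation. acc=(acc<<6)|0x3C=0x2BC
Completed: cp=U+02BC (starts at byte 8)
Byte[10]=E5: 3-byte lead, need 2 cont bytes. acc=0x5
Byte[11]=AE: continuation. acc=(acc<<6)|0x2E=0x16E
Byte[12]=8D: continuation. acc=(acc<<6)|0x0D=0x5B8D
Completed: cp=U+5B8D (starts at byte 10)
Byte[13]=C7: 2-byte lead, need 1 cont bytes. acc=0x7
Byte[14]=94: continuation. acc=(acc<<6)|0x14=0x1D4
Completed: cp=U+01D4 (starts at byte 13)
Byte[15]=EA: 3-byte lead, need 2 cont bytes. acc=0xA
Byte[16]=A6: continuation. acc=(acc<<6)|0x26=0x2A6
Byte[17]=B1: continuation. acc=(acc<<6)|0x31=0xA9B1
Completed: cp=U+A9B1 (starts at byte 15)

Answer: 0 1 4 8 10 13 15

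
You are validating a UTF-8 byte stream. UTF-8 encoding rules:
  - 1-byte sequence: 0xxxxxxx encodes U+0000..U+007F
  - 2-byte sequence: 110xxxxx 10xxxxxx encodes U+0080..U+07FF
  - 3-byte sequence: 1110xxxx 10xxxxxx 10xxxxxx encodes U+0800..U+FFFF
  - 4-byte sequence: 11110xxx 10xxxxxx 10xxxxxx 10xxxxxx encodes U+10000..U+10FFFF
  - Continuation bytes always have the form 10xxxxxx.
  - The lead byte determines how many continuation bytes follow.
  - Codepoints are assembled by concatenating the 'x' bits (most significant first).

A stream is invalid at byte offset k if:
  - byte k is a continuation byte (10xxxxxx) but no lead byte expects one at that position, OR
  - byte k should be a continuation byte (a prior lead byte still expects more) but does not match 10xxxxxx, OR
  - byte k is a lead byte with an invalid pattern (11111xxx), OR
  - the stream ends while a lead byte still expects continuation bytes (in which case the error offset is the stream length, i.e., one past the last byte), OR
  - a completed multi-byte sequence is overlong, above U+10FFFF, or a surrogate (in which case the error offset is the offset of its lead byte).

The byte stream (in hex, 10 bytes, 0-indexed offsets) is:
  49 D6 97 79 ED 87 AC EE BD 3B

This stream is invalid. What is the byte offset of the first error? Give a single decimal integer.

Answer: 9

Derivation:
Byte[0]=49: 1-byte ASCII. cp=U+0049
Byte[1]=D6: 2-byte lead, need 1 cont bytes. acc=0x16
Byte[2]=97: continuation. acc=(acc<<6)|0x17=0x597
Completed: cp=U+0597 (starts at byte 1)
Byte[3]=79: 1-byte ASCII. cp=U+0079
Byte[4]=ED: 3-byte lead, need 2 cont bytes. acc=0xD
Byte[5]=87: continuation. acc=(acc<<6)|0x07=0x347
Byte[6]=AC: continuation. acc=(acc<<6)|0x2C=0xD1EC
Completed: cp=U+D1EC (starts at byte 4)
Byte[7]=EE: 3-byte lead, need 2 cont bytes. acc=0xE
Byte[8]=BD: continuation. acc=(acc<<6)|0x3D=0x3BD
Byte[9]=3B: expected 10xxxxxx continuation. INVALID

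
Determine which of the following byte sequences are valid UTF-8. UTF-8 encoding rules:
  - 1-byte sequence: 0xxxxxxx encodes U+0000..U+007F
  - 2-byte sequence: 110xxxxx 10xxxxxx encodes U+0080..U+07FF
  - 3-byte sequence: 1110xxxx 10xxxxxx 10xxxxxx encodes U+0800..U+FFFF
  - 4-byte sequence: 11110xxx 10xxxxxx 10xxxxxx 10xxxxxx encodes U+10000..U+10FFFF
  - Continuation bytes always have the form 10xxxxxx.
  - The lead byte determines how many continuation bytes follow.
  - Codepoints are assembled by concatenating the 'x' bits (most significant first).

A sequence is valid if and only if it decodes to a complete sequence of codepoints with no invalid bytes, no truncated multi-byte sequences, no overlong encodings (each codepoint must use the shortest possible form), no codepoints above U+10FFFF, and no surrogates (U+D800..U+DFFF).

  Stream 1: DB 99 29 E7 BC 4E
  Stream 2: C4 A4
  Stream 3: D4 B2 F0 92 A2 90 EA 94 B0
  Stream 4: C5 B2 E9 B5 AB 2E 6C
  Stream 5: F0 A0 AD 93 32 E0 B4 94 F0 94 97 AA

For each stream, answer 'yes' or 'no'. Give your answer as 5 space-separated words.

Answer: no yes yes yes yes

Derivation:
Stream 1: error at byte offset 5. INVALID
Stream 2: decodes cleanly. VALID
Stream 3: decodes cleanly. VALID
Stream 4: decodes cleanly. VALID
Stream 5: decodes cleanly. VALID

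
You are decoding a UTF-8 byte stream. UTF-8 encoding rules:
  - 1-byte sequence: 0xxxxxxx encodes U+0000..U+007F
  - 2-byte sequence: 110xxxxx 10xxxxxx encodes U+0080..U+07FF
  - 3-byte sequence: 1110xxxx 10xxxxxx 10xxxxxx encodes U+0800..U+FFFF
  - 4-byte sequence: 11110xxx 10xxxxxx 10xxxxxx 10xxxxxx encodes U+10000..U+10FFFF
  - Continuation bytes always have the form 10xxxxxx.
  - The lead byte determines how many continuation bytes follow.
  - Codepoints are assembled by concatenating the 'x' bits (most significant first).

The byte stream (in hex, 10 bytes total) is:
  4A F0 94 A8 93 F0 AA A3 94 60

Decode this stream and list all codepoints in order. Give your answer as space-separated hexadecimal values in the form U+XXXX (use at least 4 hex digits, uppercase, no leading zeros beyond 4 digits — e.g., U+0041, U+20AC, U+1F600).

Answer: U+004A U+14A13 U+2A8D4 U+0060

Derivation:
Byte[0]=4A: 1-byte ASCII. cp=U+004A
Byte[1]=F0: 4-byte lead, need 3 cont bytes. acc=0x0
Byte[2]=94: continuation. acc=(acc<<6)|0x14=0x14
Byte[3]=A8: continuation. acc=(acc<<6)|0x28=0x528
Byte[4]=93: continuation. acc=(acc<<6)|0x13=0x14A13
Completed: cp=U+14A13 (starts at byte 1)
Byte[5]=F0: 4-byte lead, need 3 cont bytes. acc=0x0
Byte[6]=AA: continuation. acc=(acc<<6)|0x2A=0x2A
Byte[7]=A3: continuation. acc=(acc<<6)|0x23=0xAA3
Byte[8]=94: continuation. acc=(acc<<6)|0x14=0x2A8D4
Completed: cp=U+2A8D4 (starts at byte 5)
Byte[9]=60: 1-byte ASCII. cp=U+0060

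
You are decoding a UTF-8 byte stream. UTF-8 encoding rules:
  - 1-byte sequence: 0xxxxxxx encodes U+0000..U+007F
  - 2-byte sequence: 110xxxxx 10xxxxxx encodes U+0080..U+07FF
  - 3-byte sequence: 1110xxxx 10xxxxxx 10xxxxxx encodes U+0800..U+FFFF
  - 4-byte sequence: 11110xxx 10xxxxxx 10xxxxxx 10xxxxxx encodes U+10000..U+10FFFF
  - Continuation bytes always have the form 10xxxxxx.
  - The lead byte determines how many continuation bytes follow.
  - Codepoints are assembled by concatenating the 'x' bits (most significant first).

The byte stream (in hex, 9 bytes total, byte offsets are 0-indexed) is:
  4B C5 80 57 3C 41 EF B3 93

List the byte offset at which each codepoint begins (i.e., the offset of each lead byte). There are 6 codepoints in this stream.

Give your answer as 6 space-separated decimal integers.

Answer: 0 1 3 4 5 6

Derivation:
Byte[0]=4B: 1-byte ASCII. cp=U+004B
Byte[1]=C5: 2-byte lead, need 1 cont bytes. acc=0x5
Byte[2]=80: continuation. acc=(acc<<6)|0x00=0x140
Completed: cp=U+0140 (starts at byte 1)
Byte[3]=57: 1-byte ASCII. cp=U+0057
Byte[4]=3C: 1-byte ASCII. cp=U+003C
Byte[5]=41: 1-byte ASCII. cp=U+0041
Byte[6]=EF: 3-byte lead, need 2 cont bytes. acc=0xF
Byte[7]=B3: continuation. acc=(acc<<6)|0x33=0x3F3
Byte[8]=93: continuation. acc=(acc<<6)|0x13=0xFCD3
Completed: cp=U+FCD3 (starts at byte 6)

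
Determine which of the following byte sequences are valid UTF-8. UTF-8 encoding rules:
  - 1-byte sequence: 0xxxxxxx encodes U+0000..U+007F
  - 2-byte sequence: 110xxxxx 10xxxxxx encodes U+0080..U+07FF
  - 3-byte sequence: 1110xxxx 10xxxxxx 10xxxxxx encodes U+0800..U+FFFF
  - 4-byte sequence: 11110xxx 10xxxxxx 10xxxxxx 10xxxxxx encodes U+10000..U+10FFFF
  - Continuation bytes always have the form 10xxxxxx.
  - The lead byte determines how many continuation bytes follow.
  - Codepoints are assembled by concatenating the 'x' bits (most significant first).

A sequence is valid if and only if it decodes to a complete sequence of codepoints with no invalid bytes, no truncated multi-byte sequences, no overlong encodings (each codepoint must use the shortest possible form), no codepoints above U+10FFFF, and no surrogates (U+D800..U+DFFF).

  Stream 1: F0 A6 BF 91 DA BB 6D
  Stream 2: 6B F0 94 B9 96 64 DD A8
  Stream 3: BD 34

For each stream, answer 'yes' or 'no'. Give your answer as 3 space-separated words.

Answer: yes yes no

Derivation:
Stream 1: decodes cleanly. VALID
Stream 2: decodes cleanly. VALID
Stream 3: error at byte offset 0. INVALID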